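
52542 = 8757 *6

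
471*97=45687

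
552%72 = 48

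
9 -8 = 1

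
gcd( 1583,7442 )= 1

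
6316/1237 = 5 + 131/1237   =  5.11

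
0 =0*599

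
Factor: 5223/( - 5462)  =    -  2^( - 1 )*3^1*1741^1*2731^(-1 )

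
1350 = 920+430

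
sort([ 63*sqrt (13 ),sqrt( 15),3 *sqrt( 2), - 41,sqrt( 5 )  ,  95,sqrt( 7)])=[ - 41,sqrt( 5 ),sqrt(7), sqrt( 15), 3 * sqrt( 2),95,63*sqrt( 13)] 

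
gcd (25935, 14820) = 3705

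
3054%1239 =576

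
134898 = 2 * 67449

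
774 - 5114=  - 4340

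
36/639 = 4/71 = 0.06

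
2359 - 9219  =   - 6860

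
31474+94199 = 125673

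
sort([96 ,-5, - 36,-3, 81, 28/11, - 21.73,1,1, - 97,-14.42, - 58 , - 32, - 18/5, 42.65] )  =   [ - 97,- 58, - 36,-32, - 21.73,  -  14.42, - 5, - 18/5, - 3,1,1,28/11,  42.65,81,96] 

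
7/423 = 7/423= 0.02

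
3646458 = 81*45018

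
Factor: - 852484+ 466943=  - 385541 = - 13^1*47^1 *631^1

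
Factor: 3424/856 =4 = 2^2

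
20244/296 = 5061/74 = 68.39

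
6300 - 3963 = 2337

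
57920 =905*64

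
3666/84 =611/14 =43.64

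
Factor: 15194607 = 3^1*881^1 * 5749^1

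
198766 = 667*298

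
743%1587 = 743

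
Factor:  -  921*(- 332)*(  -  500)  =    -  152886000 = - 2^4*3^1*5^3*83^1 *307^1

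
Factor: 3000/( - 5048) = -375/631=- 3^1*5^3*631^(-1 ) 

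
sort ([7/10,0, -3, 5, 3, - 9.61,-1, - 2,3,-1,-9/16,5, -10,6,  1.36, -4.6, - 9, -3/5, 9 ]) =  [  -  10,- 9.61, - 9, -4.6,  -  3, - 2, - 1,-1, - 3/5 , - 9/16,0,7/10,1.36,3,3, 5,5,6,9 ]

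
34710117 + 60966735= 95676852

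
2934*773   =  2267982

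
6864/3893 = 6864/3893 = 1.76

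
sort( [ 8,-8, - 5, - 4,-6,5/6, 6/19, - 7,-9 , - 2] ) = [ - 9, - 8 ,-7 ,  -  6,-5,-4,  -  2 , 6/19  ,  5/6,8 ]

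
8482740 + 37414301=45897041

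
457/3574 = 457/3574 = 0.13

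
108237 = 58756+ 49481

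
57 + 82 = 139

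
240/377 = 240/377 = 0.64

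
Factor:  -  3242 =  - 2^1*1621^1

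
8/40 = 1/5 = 0.20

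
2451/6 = 817/2=408.50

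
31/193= 31/193 = 0.16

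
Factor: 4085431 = 7^1*149^1*3917^1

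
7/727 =7/727 = 0.01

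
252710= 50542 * 5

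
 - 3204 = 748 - 3952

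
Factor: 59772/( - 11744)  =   - 2^(-3) * 3^1*17^1* 293^1*367^( - 1) =-14943/2936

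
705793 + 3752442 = 4458235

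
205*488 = 100040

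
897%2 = 1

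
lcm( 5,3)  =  15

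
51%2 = 1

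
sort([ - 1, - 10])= [ - 10, - 1]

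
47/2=47/2  =  23.50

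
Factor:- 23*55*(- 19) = 5^1*11^1*19^1*23^1 = 24035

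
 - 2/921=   -1 + 919/921  =  -0.00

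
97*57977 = 5623769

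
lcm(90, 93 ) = 2790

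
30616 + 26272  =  56888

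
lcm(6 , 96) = 96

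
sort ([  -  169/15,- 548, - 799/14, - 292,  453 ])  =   [- 548, - 292, - 799/14, - 169/15,453 ] 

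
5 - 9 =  - 4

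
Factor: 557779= 557779^1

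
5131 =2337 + 2794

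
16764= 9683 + 7081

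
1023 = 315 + 708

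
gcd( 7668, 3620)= 4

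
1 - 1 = 0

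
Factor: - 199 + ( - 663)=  - 862  =  - 2^1*431^1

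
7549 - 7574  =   - 25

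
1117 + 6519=7636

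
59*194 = 11446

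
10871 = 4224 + 6647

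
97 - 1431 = - 1334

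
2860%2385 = 475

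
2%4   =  2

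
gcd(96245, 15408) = 1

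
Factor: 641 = 641^1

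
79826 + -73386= 6440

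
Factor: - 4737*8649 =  - 40970313 = - 3^3 *31^2*1579^1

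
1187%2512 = 1187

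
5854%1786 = 496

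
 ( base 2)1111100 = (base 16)7c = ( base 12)a4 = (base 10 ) 124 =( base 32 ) 3s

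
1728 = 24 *72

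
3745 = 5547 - 1802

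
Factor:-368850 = -2^1 * 3^1*5^2*2459^1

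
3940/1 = 3940 = 3940.00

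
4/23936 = 1/5984 = 0.00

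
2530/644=55/14 = 3.93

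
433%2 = 1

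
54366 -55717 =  - 1351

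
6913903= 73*94711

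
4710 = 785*6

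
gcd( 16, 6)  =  2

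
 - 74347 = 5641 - 79988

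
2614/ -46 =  - 57 +4/23 = - 56.83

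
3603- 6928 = -3325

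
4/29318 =2/14659 = 0.00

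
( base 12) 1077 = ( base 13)a9c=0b11100011011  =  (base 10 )1819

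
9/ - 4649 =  - 9/4649= - 0.00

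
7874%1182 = 782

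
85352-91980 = -6628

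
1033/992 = 1 + 41/992 = 1.04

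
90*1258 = 113220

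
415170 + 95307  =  510477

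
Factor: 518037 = 3^1*13^1*37^1*359^1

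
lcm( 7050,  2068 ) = 155100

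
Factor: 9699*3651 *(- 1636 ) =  - 57932476164 = - 2^2*3^2 * 53^1 * 61^1*409^1*1217^1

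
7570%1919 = 1813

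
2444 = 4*611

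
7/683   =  7/683 = 0.01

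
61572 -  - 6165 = 67737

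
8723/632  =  13 + 507/632  =  13.80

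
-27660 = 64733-92393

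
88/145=88/145=0.61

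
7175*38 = 272650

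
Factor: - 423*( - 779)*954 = 314359218 = 2^1*3^4*19^1*41^1*47^1*53^1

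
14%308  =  14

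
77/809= 77/809 =0.10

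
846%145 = 121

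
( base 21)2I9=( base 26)1ML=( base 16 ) 4f5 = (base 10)1269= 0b10011110101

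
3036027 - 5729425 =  - 2693398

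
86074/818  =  105 +92/409  =  105.22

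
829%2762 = 829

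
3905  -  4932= - 1027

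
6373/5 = 1274 + 3/5=1274.60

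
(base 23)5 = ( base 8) 5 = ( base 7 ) 5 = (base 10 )5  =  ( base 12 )5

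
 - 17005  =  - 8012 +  - 8993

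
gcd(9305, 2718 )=1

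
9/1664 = 9/1664 = 0.01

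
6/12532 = 3/6266 = 0.00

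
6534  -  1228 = 5306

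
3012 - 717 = 2295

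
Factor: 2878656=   2^6*3^1 * 11^1  *  29^1*47^1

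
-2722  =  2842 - 5564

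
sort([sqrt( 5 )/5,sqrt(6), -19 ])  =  [ - 19, sqrt( 5)/5,sqrt(6 )]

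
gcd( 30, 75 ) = 15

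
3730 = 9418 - 5688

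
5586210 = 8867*630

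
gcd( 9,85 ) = 1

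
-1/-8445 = 1/8445 = 0.00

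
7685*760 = 5840600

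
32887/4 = 8221 + 3/4 = 8221.75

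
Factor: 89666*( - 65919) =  - 5910693054 = - 2^1*3^1*7^1*43^1*73^1*107^1* 419^1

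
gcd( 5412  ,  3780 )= 12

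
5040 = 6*840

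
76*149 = 11324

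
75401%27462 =20477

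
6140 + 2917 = 9057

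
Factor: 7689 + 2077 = 2^1*19^1*257^1 = 9766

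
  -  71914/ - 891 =71914/891 =80.71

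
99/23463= 1/237  =  0.00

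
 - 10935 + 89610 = 78675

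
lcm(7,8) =56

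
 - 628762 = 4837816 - 5466578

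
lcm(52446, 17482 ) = 52446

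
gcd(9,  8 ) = 1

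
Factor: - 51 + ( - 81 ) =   -  2^2*3^1*11^1 = - 132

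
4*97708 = 390832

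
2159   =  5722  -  3563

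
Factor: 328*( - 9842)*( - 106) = 342186656 = 2^5 * 7^1 * 19^1*37^1*41^1*53^1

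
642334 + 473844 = 1116178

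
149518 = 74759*2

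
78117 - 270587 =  - 192470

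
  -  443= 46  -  489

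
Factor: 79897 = 109^1*733^1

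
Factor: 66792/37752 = 23/13 = 13^(-1)*23^1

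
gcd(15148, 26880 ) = 28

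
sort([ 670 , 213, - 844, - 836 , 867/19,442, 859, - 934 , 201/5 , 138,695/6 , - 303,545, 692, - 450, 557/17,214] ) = [ - 934 , - 844 , - 836, - 450, - 303,  557/17, 201/5,867/19,695/6,138, 213 , 214, 442,545, 670 , 692, 859]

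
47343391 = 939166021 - 891822630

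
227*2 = 454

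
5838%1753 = 579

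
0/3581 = 0 = 0.00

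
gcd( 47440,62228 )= 4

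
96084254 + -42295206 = 53789048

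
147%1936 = 147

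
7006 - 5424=1582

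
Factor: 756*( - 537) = - 2^2  *  3^4*7^1*179^1  =  - 405972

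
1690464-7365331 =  - 5674867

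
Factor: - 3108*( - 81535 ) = 253410780 = 2^2 * 3^1*5^1* 7^1 *23^1  *  37^1*709^1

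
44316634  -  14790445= 29526189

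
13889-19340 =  -5451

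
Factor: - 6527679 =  - 3^1*907^1*2399^1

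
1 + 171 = 172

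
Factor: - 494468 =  - 2^2*13^1*37^1*257^1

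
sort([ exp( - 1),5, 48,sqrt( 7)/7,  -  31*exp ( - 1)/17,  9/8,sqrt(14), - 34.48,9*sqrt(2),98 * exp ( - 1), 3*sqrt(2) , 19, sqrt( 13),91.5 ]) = [ - 34.48, - 31*exp( - 1)/17, exp( - 1 ),sqrt ( 7 )/7,9/8,  sqrt( 13), sqrt(14 ),  3*sqrt (2 ), 5,  9*sqrt(2 ),  19, 98 * exp( -1),48,91.5]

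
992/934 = 1 + 29/467=   1.06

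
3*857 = 2571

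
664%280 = 104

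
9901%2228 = 989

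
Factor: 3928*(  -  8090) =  - 2^4* 5^1*491^1*809^1 = - 31777520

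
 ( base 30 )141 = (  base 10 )1021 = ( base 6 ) 4421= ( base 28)18D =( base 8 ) 1775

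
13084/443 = 13084/443 = 29.53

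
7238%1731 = 314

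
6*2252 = 13512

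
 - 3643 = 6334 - 9977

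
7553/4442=1 + 3111/4442=1.70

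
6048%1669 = 1041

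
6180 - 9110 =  - 2930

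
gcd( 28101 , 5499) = 3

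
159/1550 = 159/1550 = 0.10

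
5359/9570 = 5359/9570 = 0.56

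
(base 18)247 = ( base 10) 727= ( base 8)1327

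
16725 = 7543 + 9182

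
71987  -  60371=11616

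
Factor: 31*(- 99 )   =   - 3^2*11^1*31^1 = -3069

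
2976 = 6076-3100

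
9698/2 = 4849 = 4849.00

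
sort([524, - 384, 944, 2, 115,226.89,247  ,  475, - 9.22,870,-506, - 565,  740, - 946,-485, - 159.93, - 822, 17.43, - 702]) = [ - 946, - 822, - 702, - 565, - 506, - 485,-384, - 159.93, -9.22,2, 17.43,115,226.89, 247,475,524, 740, 870, 944]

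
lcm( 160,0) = 0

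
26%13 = 0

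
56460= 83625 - 27165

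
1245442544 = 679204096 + 566238448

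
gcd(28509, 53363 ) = 731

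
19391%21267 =19391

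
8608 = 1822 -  - 6786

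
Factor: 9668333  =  41^1 * 235813^1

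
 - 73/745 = -1 + 672/745 = - 0.10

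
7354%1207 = 112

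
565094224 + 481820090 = 1046914314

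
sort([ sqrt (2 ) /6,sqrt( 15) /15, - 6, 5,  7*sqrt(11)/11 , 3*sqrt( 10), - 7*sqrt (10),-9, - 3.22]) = [-7*sqrt( 10 ), - 9, - 6,-3.22, sqrt(2) /6,sqrt( 15 )/15 , 7*sqrt( 11 ) /11,  5,3 * sqrt( 10 )]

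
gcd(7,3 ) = 1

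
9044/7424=1 + 405/1856= 1.22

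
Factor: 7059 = 3^1*13^1*181^1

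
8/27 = 8/27= 0.30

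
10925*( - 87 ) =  - 950475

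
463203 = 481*963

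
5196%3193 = 2003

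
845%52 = 13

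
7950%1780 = 830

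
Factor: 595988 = 2^2*148997^1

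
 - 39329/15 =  - 39329/15= -2621.93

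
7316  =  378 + 6938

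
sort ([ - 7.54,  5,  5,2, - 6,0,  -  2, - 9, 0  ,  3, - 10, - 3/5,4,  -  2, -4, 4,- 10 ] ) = [ - 10, - 10, - 9, - 7.54,-6, - 4, - 2, - 2,  -  3/5,0, 0,  2,3,4,4,5, 5]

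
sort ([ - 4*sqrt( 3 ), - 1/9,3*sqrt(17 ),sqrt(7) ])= [ - 4*sqrt( 3 ), - 1/9, sqrt( 7 ), 3*sqrt(17)]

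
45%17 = 11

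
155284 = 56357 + 98927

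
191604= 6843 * 28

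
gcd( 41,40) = 1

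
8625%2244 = 1893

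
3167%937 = 356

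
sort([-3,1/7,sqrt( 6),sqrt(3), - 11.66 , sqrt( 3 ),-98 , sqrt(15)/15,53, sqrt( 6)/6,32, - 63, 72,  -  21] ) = [  -  98,  -  63,- 21, - 11.66, - 3,1/7,sqrt ( 15 ) /15,sqrt(6 )/6, sqrt( 3) , sqrt (3 ),sqrt(6) , 32, 53,72] 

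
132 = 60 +72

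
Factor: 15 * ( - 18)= - 2^1*3^3*5^1 = - 270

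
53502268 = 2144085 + 51358183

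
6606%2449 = 1708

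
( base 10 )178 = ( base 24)7A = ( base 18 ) 9g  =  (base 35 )53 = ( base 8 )262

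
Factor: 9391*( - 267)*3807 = -9545660379 = - 3^5*47^1*89^1*9391^1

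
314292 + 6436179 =6750471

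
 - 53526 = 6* ( - 8921)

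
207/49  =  4+11/49= 4.22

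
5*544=2720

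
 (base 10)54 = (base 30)1o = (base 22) 2A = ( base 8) 66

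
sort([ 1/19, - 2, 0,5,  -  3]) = [ - 3,  -  2,0 , 1/19 , 5 ]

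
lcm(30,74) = 1110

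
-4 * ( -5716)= 22864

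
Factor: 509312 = 2^7*23^1*173^1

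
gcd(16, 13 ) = 1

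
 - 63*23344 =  - 1470672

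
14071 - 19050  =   - 4979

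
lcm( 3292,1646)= 3292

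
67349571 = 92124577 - 24775006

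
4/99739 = 4/99739 = 0.00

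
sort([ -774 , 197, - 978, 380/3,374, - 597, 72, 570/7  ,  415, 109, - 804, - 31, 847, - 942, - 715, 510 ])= [- 978, -942, - 804, -774, - 715 , -597, - 31, 72, 570/7, 109, 380/3,197, 374, 415,510,  847]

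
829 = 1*829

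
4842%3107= 1735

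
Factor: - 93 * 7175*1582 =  - 2^1*3^1  *5^2*7^2*31^1 * 41^1*113^1 = -1055629050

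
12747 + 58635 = 71382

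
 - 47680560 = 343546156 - 391226716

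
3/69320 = 3/69320 = 0.00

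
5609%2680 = 249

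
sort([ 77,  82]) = [77, 82 ] 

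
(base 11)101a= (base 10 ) 1352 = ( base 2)10101001000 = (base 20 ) 37c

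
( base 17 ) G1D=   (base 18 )e6a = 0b1001000101110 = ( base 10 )4654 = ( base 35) 3ry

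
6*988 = 5928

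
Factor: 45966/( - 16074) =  - 163/57 = - 3^( - 1)*19^ (-1)*163^1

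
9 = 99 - 90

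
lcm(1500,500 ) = 1500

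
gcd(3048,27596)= 4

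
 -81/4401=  - 1 + 160/163  =  - 0.02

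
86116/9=9568 + 4/9 = 9568.44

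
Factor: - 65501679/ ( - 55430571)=21833893/18476857= 7^( - 1)*29^( - 1) * 67^1 * 337^1  *967^1*91019^ (-1 ) 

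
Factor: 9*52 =2^2*3^2 *13^1 =468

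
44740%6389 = 17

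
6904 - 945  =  5959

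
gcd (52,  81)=1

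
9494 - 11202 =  - 1708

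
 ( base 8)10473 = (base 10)4411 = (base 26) 6DH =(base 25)71b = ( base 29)573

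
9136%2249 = 140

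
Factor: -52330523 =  - 7^1*7475789^1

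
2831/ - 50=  - 57 + 19/50 = - 56.62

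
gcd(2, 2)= 2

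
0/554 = 0 = 0.00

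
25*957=23925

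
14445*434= 6269130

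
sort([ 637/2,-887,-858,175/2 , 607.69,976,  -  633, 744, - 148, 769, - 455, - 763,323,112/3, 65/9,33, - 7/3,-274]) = [ -887 ,  -  858, - 763,- 633, - 455, - 274, - 148,-7/3, 65/9, 33, 112/3,175/2,637/2 , 323, 607.69,744,769  ,  976] 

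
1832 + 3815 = 5647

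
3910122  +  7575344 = 11485466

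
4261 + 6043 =10304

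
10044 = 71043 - 60999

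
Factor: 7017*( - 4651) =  - 3^1 * 2339^1*4651^1 = - 32636067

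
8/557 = 8/557 = 0.01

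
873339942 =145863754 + 727476188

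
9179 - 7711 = 1468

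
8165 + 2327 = 10492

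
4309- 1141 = 3168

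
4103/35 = 4103/35= 117.23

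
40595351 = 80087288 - 39491937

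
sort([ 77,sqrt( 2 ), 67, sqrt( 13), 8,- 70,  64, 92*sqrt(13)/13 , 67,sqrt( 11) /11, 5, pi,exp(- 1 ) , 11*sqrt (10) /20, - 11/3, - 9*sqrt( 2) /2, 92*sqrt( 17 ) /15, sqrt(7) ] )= [-70,- 9*sqrt(2) /2, - 11/3, sqrt( 11)/11, exp ( - 1),  sqrt(2), 11*sqrt( 10 ) /20,  sqrt ( 7 ),pi, sqrt( 13), 5, 8, 92*sqrt(17 )/15, 92*sqrt(13) /13, 64,67, 67,77 ] 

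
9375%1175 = 1150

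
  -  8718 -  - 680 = - 8038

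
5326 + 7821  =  13147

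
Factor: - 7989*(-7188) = 57424932 = 2^2*3^2 * 599^1*2663^1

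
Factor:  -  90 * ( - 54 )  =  4860 = 2^2 * 3^5 * 5^1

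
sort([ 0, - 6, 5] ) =[ - 6,0 , 5 ] 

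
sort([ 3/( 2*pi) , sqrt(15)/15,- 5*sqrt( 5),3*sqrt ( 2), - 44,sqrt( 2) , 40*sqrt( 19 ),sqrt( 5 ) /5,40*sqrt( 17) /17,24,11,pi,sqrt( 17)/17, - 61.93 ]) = [ - 61.93, - 44, - 5*sqrt( 5),sqrt( 17)/17, sqrt(15)/15, sqrt( 5)/5, 3/ (2*pi),sqrt( 2 ),pi,3*sqrt( 2 ),40*sqrt(17)/17,11,24,40*  sqrt( 19) ]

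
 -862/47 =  - 19 + 31/47 = - 18.34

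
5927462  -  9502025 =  - 3574563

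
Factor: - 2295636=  -2^2*3^1*7^1*27329^1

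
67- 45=22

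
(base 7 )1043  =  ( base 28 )DA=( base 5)2444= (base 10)374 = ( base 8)566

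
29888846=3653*8182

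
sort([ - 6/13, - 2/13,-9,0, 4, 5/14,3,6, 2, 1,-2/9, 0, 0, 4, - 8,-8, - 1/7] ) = [ - 9 ,-8,  -  8, - 6/13, - 2/9, -2/13 , - 1/7 , 0, 0, 0, 5/14  ,  1, 2, 3,  4 , 4, 6 ] 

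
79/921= 79/921 = 0.09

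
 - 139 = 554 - 693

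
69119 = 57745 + 11374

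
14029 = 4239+9790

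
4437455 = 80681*55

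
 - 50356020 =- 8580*5869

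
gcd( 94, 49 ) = 1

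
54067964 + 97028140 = 151096104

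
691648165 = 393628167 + 298019998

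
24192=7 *3456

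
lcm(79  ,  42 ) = 3318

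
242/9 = 242/9 = 26.89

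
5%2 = 1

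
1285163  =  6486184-5201021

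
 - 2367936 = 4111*( - 576) 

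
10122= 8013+2109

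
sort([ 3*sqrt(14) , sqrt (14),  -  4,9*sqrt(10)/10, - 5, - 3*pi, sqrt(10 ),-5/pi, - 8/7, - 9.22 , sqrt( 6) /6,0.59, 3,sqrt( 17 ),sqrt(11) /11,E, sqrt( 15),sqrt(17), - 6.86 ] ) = [ - 3*pi,-9.22,  -  6.86, - 5, - 4, - 5/pi, - 8/7,sqrt (11 ) /11, sqrt( 6) /6, 0.59, E, 9*sqrt (10)/10, 3,  sqrt( 10), sqrt( 14), sqrt(15 ), sqrt(17 ), sqrt(17),3*sqrt(14)] 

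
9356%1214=858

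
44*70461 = 3100284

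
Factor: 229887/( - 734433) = -267/853  =  - 3^1 * 89^1*853^( - 1)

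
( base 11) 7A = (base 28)33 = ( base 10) 87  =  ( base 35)2h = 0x57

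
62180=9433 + 52747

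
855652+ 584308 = 1439960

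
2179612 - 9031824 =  - 6852212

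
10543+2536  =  13079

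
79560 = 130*612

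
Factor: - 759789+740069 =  - 2^3 * 5^1*17^1*29^1 = - 19720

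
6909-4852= 2057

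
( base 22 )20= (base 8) 54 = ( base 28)1g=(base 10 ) 44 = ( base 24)1k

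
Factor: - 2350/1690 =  - 5^1 * 13^ ( - 2)*47^1 = - 235/169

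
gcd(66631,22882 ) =1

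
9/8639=9/8639= 0.00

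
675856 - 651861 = 23995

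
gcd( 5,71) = 1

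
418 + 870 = 1288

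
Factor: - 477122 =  -2^1*17^1 * 14033^1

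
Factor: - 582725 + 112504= - 431^1*1091^1 = -  470221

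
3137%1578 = 1559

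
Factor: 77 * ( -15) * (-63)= 72765 = 3^3*5^1*7^2*11^1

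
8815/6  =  8815/6 = 1469.17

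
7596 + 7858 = 15454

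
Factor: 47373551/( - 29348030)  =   -2^ ( - 1)*5^( - 1)*37^( - 1)*79319^(  -  1) * 47373551^1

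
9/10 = 9/10 = 0.90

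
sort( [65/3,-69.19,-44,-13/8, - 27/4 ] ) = [ - 69.19  ,-44,  -  27/4,  -  13/8 , 65/3] 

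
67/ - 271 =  - 1 + 204/271=- 0.25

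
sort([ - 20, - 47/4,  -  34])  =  [ - 34, - 20, - 47/4 ] 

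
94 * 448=42112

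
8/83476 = 2/20869  =  0.00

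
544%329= 215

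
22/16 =11/8 =1.38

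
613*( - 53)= - 32489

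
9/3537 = 1/393=   0.00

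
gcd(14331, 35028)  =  3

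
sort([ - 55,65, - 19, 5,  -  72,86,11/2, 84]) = [- 72, - 55,  -  19,5,11/2,65,84, 86]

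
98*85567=8385566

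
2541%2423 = 118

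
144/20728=18/2591 =0.01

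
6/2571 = 2/857 = 0.00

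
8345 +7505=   15850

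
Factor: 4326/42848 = 21/208 = 2^( -4) * 3^1*7^1*13^(-1 )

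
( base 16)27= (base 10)39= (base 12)33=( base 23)1G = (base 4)213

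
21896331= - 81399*(-269 )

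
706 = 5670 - 4964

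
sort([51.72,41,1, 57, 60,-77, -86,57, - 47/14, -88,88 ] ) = [ - 88  , - 86,  -  77, - 47/14, 1,41,51.72,  57, 57, 60, 88]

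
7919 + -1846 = 6073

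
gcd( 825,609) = 3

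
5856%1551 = 1203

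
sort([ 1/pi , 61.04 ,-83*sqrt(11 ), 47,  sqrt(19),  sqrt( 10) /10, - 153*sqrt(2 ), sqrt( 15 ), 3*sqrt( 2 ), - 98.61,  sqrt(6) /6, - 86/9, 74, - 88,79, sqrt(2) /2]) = [ - 83*sqrt(11 ),-153*sqrt(2), - 98.61 , - 88, - 86/9, sqrt( 10)/10, 1/pi,sqrt( 6) /6,sqrt(2) /2, sqrt( 15), 3*sqrt ( 2),sqrt(19 ), 47, 61.04,74, 79 ] 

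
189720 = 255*744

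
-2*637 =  - 1274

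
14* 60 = 840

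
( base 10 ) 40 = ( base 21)1j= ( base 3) 1111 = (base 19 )22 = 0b101000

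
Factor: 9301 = 71^1*131^1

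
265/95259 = 265/95259=0.00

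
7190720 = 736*9770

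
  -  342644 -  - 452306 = 109662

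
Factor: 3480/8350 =2^2 * 3^1 * 5^(-1 )*29^1*167^ (-1)   =  348/835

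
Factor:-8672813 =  - 271^1*32003^1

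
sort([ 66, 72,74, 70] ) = [66 , 70, 72,74] 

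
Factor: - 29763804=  - 2^2*3^1 * 7^1*17^1*19^1 * 1097^1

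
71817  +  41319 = 113136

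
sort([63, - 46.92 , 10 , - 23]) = [ - 46.92,-23, 10, 63]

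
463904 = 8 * 57988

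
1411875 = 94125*15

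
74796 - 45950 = 28846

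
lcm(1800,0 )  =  0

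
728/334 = 2+30/167  =  2.18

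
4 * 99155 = 396620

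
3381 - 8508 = - 5127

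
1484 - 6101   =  -4617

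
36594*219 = 8014086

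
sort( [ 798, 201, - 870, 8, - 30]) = [ - 870, - 30,8,201, 798]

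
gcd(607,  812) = 1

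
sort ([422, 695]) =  [422, 695 ]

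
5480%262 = 240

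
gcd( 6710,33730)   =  10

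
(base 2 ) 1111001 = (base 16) 79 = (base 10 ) 121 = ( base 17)72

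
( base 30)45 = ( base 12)a5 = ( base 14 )8D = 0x7d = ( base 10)125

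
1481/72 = 1481/72  =  20.57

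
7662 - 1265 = 6397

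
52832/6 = 8805+1/3 = 8805.33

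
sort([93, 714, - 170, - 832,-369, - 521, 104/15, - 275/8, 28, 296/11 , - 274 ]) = [ - 832,-521, - 369 , - 274, - 170, - 275/8 , 104/15, 296/11, 28, 93, 714] 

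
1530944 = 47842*32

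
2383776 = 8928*267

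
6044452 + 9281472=15325924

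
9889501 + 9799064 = 19688565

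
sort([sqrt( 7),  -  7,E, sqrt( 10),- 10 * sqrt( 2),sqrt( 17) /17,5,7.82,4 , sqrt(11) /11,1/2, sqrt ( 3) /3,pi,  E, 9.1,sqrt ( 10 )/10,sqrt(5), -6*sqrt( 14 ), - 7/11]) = [ - 6*sqrt( 14),-10 * sqrt( 2 ),-7, - 7/11,sqrt( 17)/17,  sqrt(11)/11,  sqrt( 10 ) /10, 1/2, sqrt( 3 ) /3,sqrt( 5),sqrt( 7) , E,E,pi,sqrt( 10 ),4 , 5, 7.82,9.1]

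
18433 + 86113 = 104546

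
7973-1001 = 6972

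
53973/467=53973/467 = 115.57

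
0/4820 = 0 = 0.00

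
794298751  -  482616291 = 311682460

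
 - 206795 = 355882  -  562677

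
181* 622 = 112582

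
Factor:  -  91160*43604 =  - 2^5 * 5^1 * 11^1 * 43^1 * 53^1*991^1 = -3974940640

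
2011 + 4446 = 6457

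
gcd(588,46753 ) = 7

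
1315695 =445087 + 870608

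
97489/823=97489/823 = 118.46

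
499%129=112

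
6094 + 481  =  6575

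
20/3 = 6 + 2/3 =6.67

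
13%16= 13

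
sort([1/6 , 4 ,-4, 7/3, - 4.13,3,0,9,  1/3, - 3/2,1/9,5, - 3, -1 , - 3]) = [-4.13, - 4 , - 3, - 3,-3/2, - 1,  0,1/9,1/6, 1/3,7/3, 3 , 4,5 , 9]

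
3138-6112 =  - 2974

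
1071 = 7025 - 5954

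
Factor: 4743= 3^2*17^1*31^1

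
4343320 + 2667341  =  7010661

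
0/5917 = 0= 0.00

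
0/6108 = 0 = 0.00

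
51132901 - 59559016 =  - 8426115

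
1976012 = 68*29059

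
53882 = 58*929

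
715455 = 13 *55035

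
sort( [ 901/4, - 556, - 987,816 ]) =[ - 987,-556,901/4,816 ] 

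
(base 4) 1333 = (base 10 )127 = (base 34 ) 3P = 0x7f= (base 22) 5H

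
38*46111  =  1752218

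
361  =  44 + 317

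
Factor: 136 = 2^3*17^1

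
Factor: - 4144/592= -7^1  =  -7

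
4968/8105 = 4968/8105 = 0.61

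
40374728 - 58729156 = - 18354428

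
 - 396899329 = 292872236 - 689771565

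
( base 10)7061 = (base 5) 211221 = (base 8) 15625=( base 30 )7PB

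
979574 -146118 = 833456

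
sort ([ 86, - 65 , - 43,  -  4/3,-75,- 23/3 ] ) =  [ - 75 , - 65, - 43,-23/3, - 4/3,  86 ] 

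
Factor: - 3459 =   -  3^1*1153^1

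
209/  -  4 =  - 53  +  3/4 = -  52.25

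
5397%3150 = 2247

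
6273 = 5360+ 913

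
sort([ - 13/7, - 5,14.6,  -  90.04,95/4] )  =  [ - 90.04,-5, - 13/7,14.6,95/4]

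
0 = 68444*0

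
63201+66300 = 129501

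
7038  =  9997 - 2959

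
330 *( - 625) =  - 206250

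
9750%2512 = 2214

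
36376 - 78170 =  - 41794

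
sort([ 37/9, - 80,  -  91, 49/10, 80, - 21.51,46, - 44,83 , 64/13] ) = [ - 91, - 80, - 44, - 21.51, 37/9, 49/10, 64/13, 46,80, 83]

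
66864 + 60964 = 127828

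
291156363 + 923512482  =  1214668845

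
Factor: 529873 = 17^1*71^1*439^1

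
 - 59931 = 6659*(  -  9) 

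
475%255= 220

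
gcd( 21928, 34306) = 2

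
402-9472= - 9070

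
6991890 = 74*94485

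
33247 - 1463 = 31784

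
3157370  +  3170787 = 6328157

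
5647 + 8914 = 14561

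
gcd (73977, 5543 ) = 1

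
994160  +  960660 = 1954820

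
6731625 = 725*9285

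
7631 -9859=  -  2228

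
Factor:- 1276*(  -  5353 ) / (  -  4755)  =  -6830428/4755 = - 2^2*3^( - 1)*5^ (  -  1)*11^1*29^1*53^1*101^1*317^ (-1)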